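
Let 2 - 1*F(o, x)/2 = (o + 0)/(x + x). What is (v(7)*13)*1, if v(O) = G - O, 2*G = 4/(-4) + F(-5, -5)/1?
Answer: -78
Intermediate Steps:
F(o, x) = 4 - o/x (F(o, x) = 4 - 2*(o + 0)/(x + x) = 4 - 2*o/(2*x) = 4 - 2*o*1/(2*x) = 4 - o/x)
G = 1 (G = (4/(-4) + (4 - 1*(-5)/(-5))/1)/2 = (4*(-¼) + (4 - 1*(-5)*(-⅕))*1)/2 = (-1 + (4 - 1)*1)/2 = (-1 + 3*1)/2 = (-1 + 3)/2 = (½)*2 = 1)
v(O) = 1 - O
(v(7)*13)*1 = ((1 - 1*7)*13)*1 = ((1 - 7)*13)*1 = -6*13*1 = -78*1 = -78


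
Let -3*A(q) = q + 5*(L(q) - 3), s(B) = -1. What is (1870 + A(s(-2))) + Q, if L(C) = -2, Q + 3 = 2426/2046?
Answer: 1920020/1023 ≈ 1876.9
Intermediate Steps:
Q = -1856/1023 (Q = -3 + 2426/2046 = -3 + 2426*(1/2046) = -3 + 1213/1023 = -1856/1023 ≈ -1.8143)
A(q) = 25/3 - q/3 (A(q) = -(q + 5*(-2 - 3))/3 = -(q + 5*(-5))/3 = -(q - 25)/3 = -(-25 + q)/3 = 25/3 - q/3)
(1870 + A(s(-2))) + Q = (1870 + (25/3 - 1/3*(-1))) - 1856/1023 = (1870 + (25/3 + 1/3)) - 1856/1023 = (1870 + 26/3) - 1856/1023 = 5636/3 - 1856/1023 = 1920020/1023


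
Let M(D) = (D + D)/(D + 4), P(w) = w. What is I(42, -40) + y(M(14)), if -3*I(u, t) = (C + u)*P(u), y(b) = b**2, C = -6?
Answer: -40628/81 ≈ -501.58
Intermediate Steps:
M(D) = 2*D/(4 + D) (M(D) = (2*D)/(4 + D) = 2*D/(4 + D))
I(u, t) = -u*(-6 + u)/3 (I(u, t) = -(-6 + u)*u/3 = -u*(-6 + u)/3)
I(42, -40) + y(M(14)) = (1/3)*42*(6 - 1*42) + (2*14/(4 + 14))**2 = (1/3)*42*(6 - 42) + (2*14/18)**2 = (1/3)*42*(-36) + (2*14*(1/18))**2 = -504 + (14/9)**2 = -504 + 196/81 = -40628/81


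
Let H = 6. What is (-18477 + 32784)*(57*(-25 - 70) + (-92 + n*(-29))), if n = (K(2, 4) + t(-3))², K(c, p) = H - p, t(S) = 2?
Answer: -85427097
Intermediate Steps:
K(c, p) = 6 - p
n = 16 (n = ((6 - 1*4) + 2)² = ((6 - 4) + 2)² = (2 + 2)² = 4² = 16)
(-18477 + 32784)*(57*(-25 - 70) + (-92 + n*(-29))) = (-18477 + 32784)*(57*(-25 - 70) + (-92 + 16*(-29))) = 14307*(57*(-95) + (-92 - 464)) = 14307*(-5415 - 556) = 14307*(-5971) = -85427097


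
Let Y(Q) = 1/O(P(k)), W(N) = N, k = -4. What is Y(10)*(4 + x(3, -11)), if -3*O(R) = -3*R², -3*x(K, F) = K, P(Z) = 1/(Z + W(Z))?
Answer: 192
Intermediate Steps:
P(Z) = 1/(2*Z) (P(Z) = 1/(Z + Z) = 1/(2*Z))
x(K, F) = -K/3
O(R) = R² (O(R) = -(-1)*R² = R²)
Y(Q) = 64 (Y(Q) = 1/(((½)/(-4))²) = 1/(((½)*(-¼))²) = 1/((-⅛)²) = 1/(1/64) = 64)
Y(10)*(4 + x(3, -11)) = 64*(4 - ⅓*3) = 64*(4 - 1) = 64*3 = 192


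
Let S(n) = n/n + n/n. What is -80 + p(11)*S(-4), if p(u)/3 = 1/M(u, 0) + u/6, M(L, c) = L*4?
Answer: -1515/22 ≈ -68.864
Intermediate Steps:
M(L, c) = 4*L
S(n) = 2 (S(n) = 1 + 1 = 2)
p(u) = u/2 + 3/(4*u) (p(u) = 3*(1/(4*u) + u/6) = u/2 + 3/(4*u))
-80 + p(11)*S(-4) = -80 + ((½)*11 + (¾)/11)*2 = -80 + (11/2 + (¾)*(1/11))*2 = -80 + (11/2 + 3/44)*2 = -80 + (245/44)*2 = -80 + 245/22 = -1515/22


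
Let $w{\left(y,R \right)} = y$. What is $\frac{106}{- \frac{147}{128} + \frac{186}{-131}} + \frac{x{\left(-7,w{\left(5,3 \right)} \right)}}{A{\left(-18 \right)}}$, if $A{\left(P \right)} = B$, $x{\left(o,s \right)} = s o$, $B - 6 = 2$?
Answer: $- \frac{15726539}{344520} \approx -45.648$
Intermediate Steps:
$B = 8$ ($B = 6 + 2 = 8$)
$x{\left(o,s \right)} = o s$
$A{\left(P \right)} = 8$
$\frac{106}{- \frac{147}{128} + \frac{186}{-131}} + \frac{x{\left(-7,w{\left(5,3 \right)} \right)}}{A{\left(-18 \right)}} = \frac{106}{- \frac{147}{128} + \frac{186}{-131}} + \frac{\left(-7\right) 5}{8} = \frac{106}{\left(-147\right) \frac{1}{128} + 186 \left(- \frac{1}{131}\right)} - \frac{35}{8} = \frac{106}{- \frac{147}{128} - \frac{186}{131}} - \frac{35}{8} = \frac{106}{- \frac{43065}{16768}} - \frac{35}{8} = 106 \left(- \frac{16768}{43065}\right) - \frac{35}{8} = - \frac{1777408}{43065} - \frac{35}{8} = - \frac{15726539}{344520}$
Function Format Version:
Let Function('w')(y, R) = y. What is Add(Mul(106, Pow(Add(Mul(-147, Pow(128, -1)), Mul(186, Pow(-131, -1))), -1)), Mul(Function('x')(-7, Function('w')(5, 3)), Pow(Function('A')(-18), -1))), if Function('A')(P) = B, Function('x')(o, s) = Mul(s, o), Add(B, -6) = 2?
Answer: Rational(-15726539, 344520) ≈ -45.648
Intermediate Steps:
B = 8 (B = Add(6, 2) = 8)
Function('x')(o, s) = Mul(o, s)
Function('A')(P) = 8
Add(Mul(106, Pow(Add(Mul(-147, Pow(128, -1)), Mul(186, Pow(-131, -1))), -1)), Mul(Function('x')(-7, Function('w')(5, 3)), Pow(Function('A')(-18), -1))) = Add(Mul(106, Pow(Add(Mul(-147, Pow(128, -1)), Mul(186, Pow(-131, -1))), -1)), Mul(Mul(-7, 5), Pow(8, -1))) = Add(Mul(106, Pow(Add(Mul(-147, Rational(1, 128)), Mul(186, Rational(-1, 131))), -1)), Mul(-35, Rational(1, 8))) = Add(Mul(106, Pow(Add(Rational(-147, 128), Rational(-186, 131)), -1)), Rational(-35, 8)) = Add(Mul(106, Pow(Rational(-43065, 16768), -1)), Rational(-35, 8)) = Add(Mul(106, Rational(-16768, 43065)), Rational(-35, 8)) = Add(Rational(-1777408, 43065), Rational(-35, 8)) = Rational(-15726539, 344520)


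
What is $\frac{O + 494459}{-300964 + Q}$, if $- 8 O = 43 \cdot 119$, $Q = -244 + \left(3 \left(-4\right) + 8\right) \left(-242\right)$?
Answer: $- \frac{790111}{480384} \approx -1.6447$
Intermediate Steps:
$Q = 724$ ($Q = -244 + \left(-12 + 8\right) \left(-242\right) = -244 - -968 = -244 + 968 = 724$)
$O = - \frac{5117}{8}$ ($O = - \frac{43 \cdot 119}{8} = \left(- \frac{1}{8}\right) 5117 = - \frac{5117}{8} \approx -639.63$)
$\frac{O + 494459}{-300964 + Q} = \frac{- \frac{5117}{8} + 494459}{-300964 + 724} = \frac{3950555}{8 \left(-300240\right)} = \frac{3950555}{8} \left(- \frac{1}{300240}\right) = - \frac{790111}{480384}$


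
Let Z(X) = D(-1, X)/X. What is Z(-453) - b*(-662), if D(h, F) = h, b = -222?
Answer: -66574691/453 ≈ -1.4696e+5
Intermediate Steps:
Z(X) = -1/X
Z(-453) - b*(-662) = -1/(-453) - (-222)*(-662) = -1*(-1/453) - 1*146964 = 1/453 - 146964 = -66574691/453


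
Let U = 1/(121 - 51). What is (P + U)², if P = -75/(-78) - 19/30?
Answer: 34969/298116 ≈ 0.11730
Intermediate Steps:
U = 1/70 ≈ 0.014286
P = 64/195 (P = -75*(-1/78) - 19*1/30 = 25/26 - 19/30 = 64/195 ≈ 0.32821)
(P + U)² = (64/195 + 1/70)² = (187/546)² = 34969/298116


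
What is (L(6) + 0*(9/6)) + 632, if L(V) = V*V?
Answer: 668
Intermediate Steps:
L(V) = V²
(L(6) + 0*(9/6)) + 632 = (6² + 0*(9/6)) + 632 = (36 + 0*(9*(⅙))) + 632 = (36 + 0*(3/2)) + 632 = (36 + 0) + 632 = 36 + 632 = 668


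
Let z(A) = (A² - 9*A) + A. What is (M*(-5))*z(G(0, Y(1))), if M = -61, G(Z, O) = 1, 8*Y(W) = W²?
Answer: -2135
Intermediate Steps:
Y(W) = W²/8
z(A) = A² - 8*A
(M*(-5))*z(G(0, Y(1))) = (-61*(-5))*(1*(-8 + 1)) = 305*(1*(-7)) = 305*(-7) = -2135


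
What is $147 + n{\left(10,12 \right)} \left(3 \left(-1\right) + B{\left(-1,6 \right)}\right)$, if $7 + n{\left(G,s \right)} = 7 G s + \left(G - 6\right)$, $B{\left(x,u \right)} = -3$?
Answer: $-4875$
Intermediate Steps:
$n{\left(G,s \right)} = -13 + G + 7 G s$ ($n{\left(G,s \right)} = -7 + \left(7 G s + \left(G - 6\right)\right) = -7 + \left(7 G s + \left(-6 + G\right)\right) = -7 + \left(-6 + G + 7 G s\right) = -13 + G + 7 G s$)
$147 + n{\left(10,12 \right)} \left(3 \left(-1\right) + B{\left(-1,6 \right)}\right) = 147 + \left(-13 + 10 + 7 \cdot 10 \cdot 12\right) \left(3 \left(-1\right) - 3\right) = 147 + \left(-13 + 10 + 840\right) \left(-3 - 3\right) = 147 + 837 \left(-6\right) = 147 - 5022 = -4875$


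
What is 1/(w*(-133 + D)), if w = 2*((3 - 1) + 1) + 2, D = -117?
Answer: -1/2000 ≈ -0.00050000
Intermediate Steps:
w = 8 (w = 2*(2 + 1) + 2 = 2*3 + 2 = 6 + 2 = 8)
1/(w*(-133 + D)) = 1/(8*(-133 - 117)) = 1/(8*(-250)) = 1/(-2000) = -1/2000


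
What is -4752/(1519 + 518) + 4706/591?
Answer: 2259230/401289 ≈ 5.6299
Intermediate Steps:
-4752/(1519 + 518) + 4706/591 = -4752/2037 + 4706*(1/591) = -4752*1/2037 + 4706/591 = -1584/679 + 4706/591 = 2259230/401289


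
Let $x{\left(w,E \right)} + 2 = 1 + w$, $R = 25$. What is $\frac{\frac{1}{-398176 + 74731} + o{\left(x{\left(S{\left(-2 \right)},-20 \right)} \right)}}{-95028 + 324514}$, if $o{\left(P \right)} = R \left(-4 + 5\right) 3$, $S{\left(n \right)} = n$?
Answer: $\frac{12129187}{37113049635} \approx 0.00032682$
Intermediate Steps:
$x{\left(w,E \right)} = -1 + w$ ($x{\left(w,E \right)} = -2 + \left(1 + w\right) = -1 + w$)
$o{\left(P \right)} = 75$ ($o{\left(P \right)} = 25 \left(-4 + 5\right) 3 = 25 \cdot 1 \cdot 3 = 25 \cdot 3 = 75$)
$\frac{\frac{1}{-398176 + 74731} + o{\left(x{\left(S{\left(-2 \right)},-20 \right)} \right)}}{-95028 + 324514} = \frac{\frac{1}{-398176 + 74731} + 75}{-95028 + 324514} = \frac{\frac{1}{-323445} + 75}{229486} = \left(- \frac{1}{323445} + 75\right) \frac{1}{229486} = \frac{24258374}{323445} \cdot \frac{1}{229486} = \frac{12129187}{37113049635}$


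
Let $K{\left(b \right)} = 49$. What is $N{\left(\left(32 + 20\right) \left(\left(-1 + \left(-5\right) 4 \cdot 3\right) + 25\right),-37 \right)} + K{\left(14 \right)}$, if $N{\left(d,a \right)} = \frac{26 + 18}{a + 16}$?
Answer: $\frac{985}{21} \approx 46.905$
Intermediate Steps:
$N{\left(d,a \right)} = \frac{44}{16 + a}$
$N{\left(\left(32 + 20\right) \left(\left(-1 + \left(-5\right) 4 \cdot 3\right) + 25\right),-37 \right)} + K{\left(14 \right)} = \frac{44}{16 - 37} + 49 = \frac{44}{-21} + 49 = 44 \left(- \frac{1}{21}\right) + 49 = - \frac{44}{21} + 49 = \frac{985}{21}$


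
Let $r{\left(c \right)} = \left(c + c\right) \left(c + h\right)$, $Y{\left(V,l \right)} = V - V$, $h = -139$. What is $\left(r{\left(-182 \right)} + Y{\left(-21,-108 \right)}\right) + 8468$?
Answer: $125312$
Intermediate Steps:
$Y{\left(V,l \right)} = 0$
$r{\left(c \right)} = 2 c \left(-139 + c\right)$ ($r{\left(c \right)} = \left(c + c\right) \left(c - 139\right) = 2 c \left(-139 + c\right)$)
$\left(r{\left(-182 \right)} + Y{\left(-21,-108 \right)}\right) + 8468 = \left(2 \left(-182\right) \left(-139 - 182\right) + 0\right) + 8468 = \left(2 \left(-182\right) \left(-321\right) + 0\right) + 8468 = \left(116844 + 0\right) + 8468 = 116844 + 8468 = 125312$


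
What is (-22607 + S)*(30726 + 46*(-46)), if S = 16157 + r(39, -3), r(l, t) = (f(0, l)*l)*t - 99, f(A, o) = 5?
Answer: -204103740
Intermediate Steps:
r(l, t) = -99 + 5*l*t (r(l, t) = (5*l)*t - 99 = 5*l*t - 99 = -99 + 5*l*t)
S = 15473 (S = 16157 + (-99 + 5*39*(-3)) = 16157 + (-99 - 585) = 16157 - 684 = 15473)
(-22607 + S)*(30726 + 46*(-46)) = (-22607 + 15473)*(30726 + 46*(-46)) = -7134*(30726 - 2116) = -7134*28610 = -204103740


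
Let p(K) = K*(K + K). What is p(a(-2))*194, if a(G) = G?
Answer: 1552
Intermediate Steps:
p(K) = 2*K**2 (p(K) = K*(2*K) = 2*K**2)
p(a(-2))*194 = (2*(-2)**2)*194 = (2*4)*194 = 8*194 = 1552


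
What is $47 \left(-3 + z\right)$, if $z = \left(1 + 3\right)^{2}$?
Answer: $611$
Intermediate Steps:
$z = 16$ ($z = 4^{2} = 16$)
$47 \left(-3 + z\right) = 47 \left(-3 + 16\right) = 47 \cdot 13 = 611$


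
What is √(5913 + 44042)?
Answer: √49955 ≈ 223.51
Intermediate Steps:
√(5913 + 44042) = √49955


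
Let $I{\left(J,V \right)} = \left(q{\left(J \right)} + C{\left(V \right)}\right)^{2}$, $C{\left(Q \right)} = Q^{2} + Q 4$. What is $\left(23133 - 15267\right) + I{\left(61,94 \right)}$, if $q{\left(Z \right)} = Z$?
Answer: $85996395$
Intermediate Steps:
$C{\left(Q \right)} = Q^{2} + 4 Q$
$I{\left(J,V \right)} = \left(J + V \left(4 + V\right)\right)^{2}$
$\left(23133 - 15267\right) + I{\left(61,94 \right)} = \left(23133 - 15267\right) + \left(61 + 94 \left(4 + 94\right)\right)^{2} = 7866 + \left(61 + 94 \cdot 98\right)^{2} = 7866 + \left(61 + 9212\right)^{2} = 7866 + 9273^{2} = 7866 + 85988529 = 85996395$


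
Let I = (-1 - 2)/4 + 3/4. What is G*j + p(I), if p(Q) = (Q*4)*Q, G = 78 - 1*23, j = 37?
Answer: 2035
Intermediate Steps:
G = 55 (G = 78 - 23 = 55)
I = 0 (I = -3*1/4 + 3*(1/4) = -3/4 + 3/4 = 0)
p(Q) = 4*Q**2 (p(Q) = (4*Q)*Q = 4*Q**2)
G*j + p(I) = 55*37 + 4*0**2 = 2035 + 4*0 = 2035 + 0 = 2035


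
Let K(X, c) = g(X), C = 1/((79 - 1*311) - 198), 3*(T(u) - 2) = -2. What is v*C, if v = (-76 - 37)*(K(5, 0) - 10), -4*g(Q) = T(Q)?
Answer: -3503/1290 ≈ -2.7155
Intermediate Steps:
T(u) = 4/3 (T(u) = 2 + (1/3)*(-2) = 2 - 2/3 = 4/3)
g(Q) = -1/3 (g(Q) = -1/4*4/3 = -1/3)
C = -1/430 (C = 1/((79 - 311) - 198) = 1/(-232 - 198) = 1/(-430) = -1/430 ≈ -0.0023256)
K(X, c) = -1/3
v = 3503/3 (v = (-76 - 37)*(-1/3 - 10) = -113*(-31/3) = 3503/3 ≈ 1167.7)
v*C = (3503/3)*(-1/430) = -3503/1290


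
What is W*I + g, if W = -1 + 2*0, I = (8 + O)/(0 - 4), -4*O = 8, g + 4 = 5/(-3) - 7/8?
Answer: -121/24 ≈ -5.0417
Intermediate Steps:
g = -157/24 (g = -4 + (5/(-3) - 7/8) = -4 + (5*(-⅓) - 7*⅛) = -4 + (-5/3 - 7/8) = -4 - 61/24 = -157/24 ≈ -6.5417)
O = -2 (O = -¼*8 = -2)
I = -3/2 (I = (8 - 2)/(0 - 4) = 6/(-4) = 6*(-¼) = -3/2 ≈ -1.5000)
W = -1 (W = -1 + 0 = -1)
W*I + g = -1*(-3/2) - 157/24 = 3/2 - 157/24 = -121/24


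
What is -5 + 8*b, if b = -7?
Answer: -61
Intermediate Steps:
-5 + 8*b = -5 + 8*(-7) = -5 - 56 = -61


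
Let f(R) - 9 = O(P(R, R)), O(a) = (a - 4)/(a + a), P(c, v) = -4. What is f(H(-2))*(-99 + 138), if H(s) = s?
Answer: 390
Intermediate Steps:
O(a) = (-4 + a)/(2*a) (O(a) = (-4 + a)/((2*a)) = (-4 + a)*(1/(2*a)) = (-4 + a)/(2*a))
f(R) = 10 (f(R) = 9 + (½)*(-4 - 4)/(-4) = 9 + (½)*(-¼)*(-8) = 9 + 1 = 10)
f(H(-2))*(-99 + 138) = 10*(-99 + 138) = 10*39 = 390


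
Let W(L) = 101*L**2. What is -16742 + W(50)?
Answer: 235758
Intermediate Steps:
-16742 + W(50) = -16742 + 101*50**2 = -16742 + 101*2500 = -16742 + 252500 = 235758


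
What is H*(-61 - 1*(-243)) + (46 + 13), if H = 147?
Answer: 26813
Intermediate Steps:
H*(-61 - 1*(-243)) + (46 + 13) = 147*(-61 - 1*(-243)) + (46 + 13) = 147*(-61 + 243) + 59 = 147*182 + 59 = 26754 + 59 = 26813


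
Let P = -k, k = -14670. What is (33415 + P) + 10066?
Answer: 58151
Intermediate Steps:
P = 14670 (P = -1*(-14670) = 14670)
(33415 + P) + 10066 = (33415 + 14670) + 10066 = 48085 + 10066 = 58151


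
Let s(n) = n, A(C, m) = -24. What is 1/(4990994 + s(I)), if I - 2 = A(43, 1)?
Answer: 1/4990972 ≈ 2.0036e-7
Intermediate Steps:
I = -22 (I = 2 - 24 = -22)
1/(4990994 + s(I)) = 1/(4990994 - 22) = 1/4990972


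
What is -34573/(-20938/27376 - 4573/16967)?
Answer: 276875242952/8283543 ≈ 33425.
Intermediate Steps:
-34573/(-20938/27376 - 4573/16967) = -34573/(-20938*1/27376 - 4573*1/16967) = -34573/(-361/472 - 4573/16967) = -34573/(-8283543/8008424) = -34573*(-8008424/8283543) = 276875242952/8283543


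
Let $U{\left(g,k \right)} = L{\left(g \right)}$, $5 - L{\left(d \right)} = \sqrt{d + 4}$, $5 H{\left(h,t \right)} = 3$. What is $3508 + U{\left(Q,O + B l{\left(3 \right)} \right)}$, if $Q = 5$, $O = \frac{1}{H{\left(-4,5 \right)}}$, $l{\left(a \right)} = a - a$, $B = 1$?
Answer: $3510$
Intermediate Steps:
$H{\left(h,t \right)} = \frac{3}{5}$ ($H{\left(h,t \right)} = \frac{1}{5} \cdot 3 = \frac{3}{5}$)
$l{\left(a \right)} = 0$
$O = \frac{5}{3}$ ($O = \frac{1}{\frac{3}{5}} = \frac{5}{3} \approx 1.6667$)
$L{\left(d \right)} = 5 - \sqrt{4 + d}$ ($L{\left(d \right)} = 5 - \sqrt{d + 4} = 5 - \sqrt{4 + d}$)
$U{\left(g,k \right)} = 5 - \sqrt{4 + g}$
$3508 + U{\left(Q,O + B l{\left(3 \right)} \right)} = 3508 + \left(5 - \sqrt{4 + 5}\right) = 3508 + \left(5 - \sqrt{9}\right) = 3508 + \left(5 - 3\right) = 3508 + 2 = 3510$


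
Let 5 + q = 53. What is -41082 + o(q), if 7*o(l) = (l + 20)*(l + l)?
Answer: -281046/7 ≈ -40149.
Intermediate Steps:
q = 48 (q = -5 + 53 = 48)
o(l) = 2*l*(20 + l)/7 (o(l) = ((l + 20)*(l + l))/7 = ((20 + l)*(2*l))/7 = (2*l*(20 + l))/7 = 2*l*(20 + l)/7)
-41082 + o(q) = -41082 + (2/7)*48*(20 + 48) = -41082 + (2/7)*48*68 = -41082 + 6528/7 = -281046/7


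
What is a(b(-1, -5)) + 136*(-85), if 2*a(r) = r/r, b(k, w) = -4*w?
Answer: -23119/2 ≈ -11560.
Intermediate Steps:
b(k, w) = -4*w
a(r) = 1/2 (a(r) = (r/r)/2 = (1/2)*1 = 1/2)
a(b(-1, -5)) + 136*(-85) = 1/2 + 136*(-85) = 1/2 - 11560 = -23119/2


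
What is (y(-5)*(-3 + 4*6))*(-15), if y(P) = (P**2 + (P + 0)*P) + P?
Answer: -14175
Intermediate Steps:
y(P) = P + 2*P**2 (y(P) = (P**2 + P*P) + P = (P**2 + P**2) + P = 2*P**2 + P = P + 2*P**2)
(y(-5)*(-3 + 4*6))*(-15) = ((-5*(1 + 2*(-5)))*(-3 + 4*6))*(-15) = ((-5*(1 - 10))*(-3 + 24))*(-15) = (-5*(-9)*21)*(-15) = (45*21)*(-15) = 945*(-15) = -14175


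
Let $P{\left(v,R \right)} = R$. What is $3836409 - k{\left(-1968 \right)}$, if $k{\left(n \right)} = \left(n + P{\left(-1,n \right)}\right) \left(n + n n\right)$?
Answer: $15240312825$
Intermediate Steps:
$k{\left(n \right)} = 2 n \left(n + n^{2}\right)$ ($k{\left(n \right)} = \left(n + n\right) \left(n + n n\right) = 2 n \left(n + n^{2}\right)$)
$3836409 - k{\left(-1968 \right)} = 3836409 - 2 \left(-1968\right)^{2} \left(1 - 1968\right) = 3836409 - 2 \cdot 3873024 \left(-1967\right) = 3836409 - -15236476416 = 3836409 + 15236476416 = 15240312825$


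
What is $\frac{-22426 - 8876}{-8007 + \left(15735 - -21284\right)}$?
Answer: $- \frac{15651}{14506} \approx -1.0789$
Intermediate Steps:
$\frac{-22426 - 8876}{-8007 + \left(15735 - -21284\right)} = \frac{-22426 - 8876}{-8007 + \left(15735 + 21284\right)} = - \frac{31302}{-8007 + 37019} = - \frac{31302}{29012} = \left(-31302\right) \frac{1}{29012} = - \frac{15651}{14506}$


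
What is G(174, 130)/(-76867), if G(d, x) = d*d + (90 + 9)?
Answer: -30375/76867 ≈ -0.39516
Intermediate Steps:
G(d, x) = 99 + d² (G(d, x) = d² + 99 = 99 + d²)
G(174, 130)/(-76867) = (99 + 174²)/(-76867) = (99 + 30276)*(-1/76867) = 30375*(-1/76867) = -30375/76867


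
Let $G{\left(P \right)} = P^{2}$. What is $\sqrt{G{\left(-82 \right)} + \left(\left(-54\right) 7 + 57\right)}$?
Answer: $\sqrt{6403} \approx 80.019$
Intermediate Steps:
$\sqrt{G{\left(-82 \right)} + \left(\left(-54\right) 7 + 57\right)} = \sqrt{\left(-82\right)^{2} + \left(\left(-54\right) 7 + 57\right)} = \sqrt{6724 + \left(-378 + 57\right)} = \sqrt{6724 - 321} = \sqrt{6403}$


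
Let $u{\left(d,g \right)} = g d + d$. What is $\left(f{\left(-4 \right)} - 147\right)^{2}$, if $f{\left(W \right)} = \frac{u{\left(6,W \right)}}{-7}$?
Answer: $\frac{1022121}{49} \approx 20860.0$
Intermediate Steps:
$u{\left(d,g \right)} = d + d g$ ($u{\left(d,g \right)} = d g + d = d + d g$)
$f{\left(W \right)} = - \frac{6}{7} - \frac{6 W}{7}$ ($f{\left(W \right)} = \frac{6 \left(1 + W\right)}{-7} = \left(6 + 6 W\right) \left(- \frac{1}{7}\right) = - \frac{6}{7} - \frac{6 W}{7}$)
$\left(f{\left(-4 \right)} - 147\right)^{2} = \left(\left(- \frac{6}{7} - - \frac{24}{7}\right) - 147\right)^{2} = \left(\left(- \frac{6}{7} + \frac{24}{7}\right) - 147\right)^{2} = \left(\frac{18}{7} - 147\right)^{2} = \left(- \frac{1011}{7}\right)^{2} = \frac{1022121}{49}$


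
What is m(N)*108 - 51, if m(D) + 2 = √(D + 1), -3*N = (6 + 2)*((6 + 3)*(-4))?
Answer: -267 + 108*√97 ≈ 796.68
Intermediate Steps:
N = 96 (N = -(6 + 2)*(6 + 3)*(-4)/3 = -8*9*(-4)/3 = -8*(-36)/3 = -⅓*(-288) = 96)
m(D) = -2 + √(1 + D) (m(D) = -2 + √(D + 1) = -2 + √(1 + D))
m(N)*108 - 51 = (-2 + √(1 + 96))*108 - 51 = (-2 + √97)*108 - 51 = (-216 + 108*√97) - 51 = -267 + 108*√97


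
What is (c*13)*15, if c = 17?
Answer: 3315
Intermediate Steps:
(c*13)*15 = (17*13)*15 = 221*15 = 3315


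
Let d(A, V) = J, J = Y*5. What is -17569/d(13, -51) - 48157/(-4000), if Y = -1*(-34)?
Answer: -6208931/68000 ≈ -91.308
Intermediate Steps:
Y = 34
J = 170 (J = 34*5 = 170)
d(A, V) = 170
-17569/d(13, -51) - 48157/(-4000) = -17569/170 - 48157/(-4000) = -17569*1/170 - 48157*(-1/4000) = -17569/170 + 48157/4000 = -6208931/68000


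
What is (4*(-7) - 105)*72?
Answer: -9576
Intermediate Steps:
(4*(-7) - 105)*72 = (-28 - 105)*72 = -133*72 = -9576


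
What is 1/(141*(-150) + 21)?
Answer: -1/21129 ≈ -4.7328e-5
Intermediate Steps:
1/(141*(-150) + 21) = 1/(-21150 + 21) = 1/(-21129) = -1/21129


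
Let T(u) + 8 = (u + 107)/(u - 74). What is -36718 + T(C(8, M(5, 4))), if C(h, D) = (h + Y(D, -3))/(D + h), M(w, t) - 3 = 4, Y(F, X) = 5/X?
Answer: -121604620/3311 ≈ -36727.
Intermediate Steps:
M(w, t) = 7 (M(w, t) = 3 + 4 = 7)
C(h, D) = (-5/3 + h)/(D + h) (C(h, D) = (h + 5/(-3))/(D + h) = (h + 5*(-1/3))/(D + h) = (h - 5/3)/(D + h) = (-5/3 + h)/(D + h))
T(u) = -8 + (107 + u)/(-74 + u) (T(u) = -8 + (u + 107)/(u - 74) = -8 + (107 + u)/(-74 + u))
-36718 + T(C(8, M(5, 4))) = -36718 + (699 - 7*(-5/3 + 8)/(7 + 8))/(-74 + (-5/3 + 8)/(7 + 8)) = -36718 + (699 - 7*19/(15*3))/(-74 + (19/3)/15) = -36718 + (699 - 7*19/(15*3))/(-74 + (1/15)*(19/3)) = -36718 + (699 - 7*19/45)/(-74 + 19/45) = -36718 + (699 - 133/45)/(-3311/45) = -36718 - 45/3311*31322/45 = -36718 - 31322/3311 = -121604620/3311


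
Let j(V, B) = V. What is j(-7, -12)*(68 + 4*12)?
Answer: -812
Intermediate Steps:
j(-7, -12)*(68 + 4*12) = -7*(68 + 4*12) = -7*(68 + 48) = -7*116 = -812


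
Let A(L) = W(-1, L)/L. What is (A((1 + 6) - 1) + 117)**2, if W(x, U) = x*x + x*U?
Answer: 485809/36 ≈ 13495.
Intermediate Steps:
W(x, U) = x**2 + U*x
A(L) = (1 - L)/L (A(L) = (-(L - 1))/L = (-(-1 + L))/L = (1 - L)/L)
(A((1 + 6) - 1) + 117)**2 = ((1 - ((1 + 6) - 1))/((1 + 6) - 1) + 117)**2 = ((1 - (7 - 1))/(7 - 1) + 117)**2 = ((1 - 1*6)/6 + 117)**2 = ((1 - 6)/6 + 117)**2 = ((1/6)*(-5) + 117)**2 = (-5/6 + 117)**2 = (697/6)**2 = 485809/36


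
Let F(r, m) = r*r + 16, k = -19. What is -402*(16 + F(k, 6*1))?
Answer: -157986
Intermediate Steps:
F(r, m) = 16 + r² (F(r, m) = r² + 16 = 16 + r²)
-402*(16 + F(k, 6*1)) = -402*(16 + (16 + (-19)²)) = -402*(16 + (16 + 361)) = -402*(16 + 377) = -402*393 = -157986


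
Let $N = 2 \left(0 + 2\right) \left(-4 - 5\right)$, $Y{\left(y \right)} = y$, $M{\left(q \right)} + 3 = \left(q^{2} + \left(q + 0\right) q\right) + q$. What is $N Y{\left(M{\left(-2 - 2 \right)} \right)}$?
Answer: $-900$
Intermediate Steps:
$M{\left(q \right)} = -3 + q + 2 q^{2}$ ($M{\left(q \right)} = -3 + \left(\left(q^{2} + \left(q + 0\right) q\right) + q\right) = -3 + \left(\left(q^{2} + q q\right) + q\right) = -3 + \left(\left(q^{2} + q^{2}\right) + q\right) = -3 + \left(2 q^{2} + q\right) = -3 + \left(q + 2 q^{2}\right) = -3 + q + 2 q^{2}$)
$N = -36$ ($N = 2 \cdot 2 \left(-9\right) = 2 \left(-18\right) = -36$)
$N Y{\left(M{\left(-2 - 2 \right)} \right)} = - 36 \left(-3 - 4 + 2 \left(-2 - 2\right)^{2}\right) = - 36 \left(-3 - 4 + 2 \left(-4\right)^{2}\right) = - 36 \left(-3 - 4 + 2 \cdot 16\right) = - 36 \left(-3 - 4 + 32\right) = \left(-36\right) 25 = -900$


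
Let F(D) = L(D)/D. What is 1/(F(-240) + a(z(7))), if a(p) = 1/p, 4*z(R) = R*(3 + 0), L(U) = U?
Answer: 21/25 ≈ 0.84000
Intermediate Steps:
z(R) = 3*R/4 (z(R) = (R*(3 + 0))/4 = (R*3)/4 = (3*R)/4 = 3*R/4)
F(D) = 1 (F(D) = D/D = 1)
1/(F(-240) + a(z(7))) = 1/(1 + 1/((¾)*7)) = 1/(1 + 1/(21/4)) = 1/(1 + 4/21) = 1/(25/21) = 21/25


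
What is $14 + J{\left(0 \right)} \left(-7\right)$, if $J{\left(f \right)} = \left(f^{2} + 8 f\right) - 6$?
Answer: $56$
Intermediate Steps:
$J{\left(f \right)} = -6 + f^{2} + 8 f$
$14 + J{\left(0 \right)} \left(-7\right) = 14 + \left(-6 + 0^{2} + 8 \cdot 0\right) \left(-7\right) = 14 + \left(-6 + 0 + 0\right) \left(-7\right) = 14 - -42 = 14 + 42 = 56$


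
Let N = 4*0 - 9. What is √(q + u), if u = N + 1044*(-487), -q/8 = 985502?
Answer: I*√8392453 ≈ 2897.0*I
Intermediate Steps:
q = -7884016 (q = -8*985502 = -7884016)
N = -9 (N = 0 - 9 = -9)
u = -508437 (u = -9 + 1044*(-487) = -9 - 508428 = -508437)
√(q + u) = √(-7884016 - 508437) = √(-8392453) = I*√8392453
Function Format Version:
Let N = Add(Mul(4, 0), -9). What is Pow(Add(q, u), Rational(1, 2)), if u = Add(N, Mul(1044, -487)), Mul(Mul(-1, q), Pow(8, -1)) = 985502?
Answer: Mul(I, Pow(8392453, Rational(1, 2))) ≈ Mul(2897.0, I)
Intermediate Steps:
q = -7884016 (q = Mul(-8, 985502) = -7884016)
N = -9 (N = Add(0, -9) = -9)
u = -508437 (u = Add(-9, Mul(1044, -487)) = Add(-9, -508428) = -508437)
Pow(Add(q, u), Rational(1, 2)) = Pow(Add(-7884016, -508437), Rational(1, 2)) = Pow(-8392453, Rational(1, 2)) = Mul(I, Pow(8392453, Rational(1, 2)))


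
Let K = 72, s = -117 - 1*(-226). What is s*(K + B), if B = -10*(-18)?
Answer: 27468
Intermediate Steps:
B = 180
s = 109 (s = -117 + 226 = 109)
s*(K + B) = 109*(72 + 180) = 109*252 = 27468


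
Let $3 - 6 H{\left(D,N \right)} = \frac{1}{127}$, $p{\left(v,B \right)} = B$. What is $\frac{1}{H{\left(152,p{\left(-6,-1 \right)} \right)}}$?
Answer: $\frac{381}{190} \approx 2.0053$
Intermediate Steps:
$H{\left(D,N \right)} = \frac{190}{381}$ ($H{\left(D,N \right)} = \frac{1}{2} - \frac{1}{6 \cdot 127} = \frac{1}{2} - \frac{1}{762} = \frac{190}{381}$)
$\frac{1}{H{\left(152,p{\left(-6,-1 \right)} \right)}} = \frac{1}{\frac{190}{381}} = \frac{381}{190}$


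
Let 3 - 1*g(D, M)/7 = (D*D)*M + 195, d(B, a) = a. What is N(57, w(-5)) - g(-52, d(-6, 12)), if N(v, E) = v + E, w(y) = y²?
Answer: 228562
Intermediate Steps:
g(D, M) = -1344 - 7*M*D² (g(D, M) = 21 - 7*((D*D)*M + 195) = 21 - 7*(D²*M + 195) = 21 - 7*(M*D² + 195) = 21 - 7*(195 + M*D²) = 21 + (-1365 - 7*M*D²) = -1344 - 7*M*D²)
N(v, E) = E + v
N(57, w(-5)) - g(-52, d(-6, 12)) = ((-5)² + 57) - (-1344 - 7*12*(-52)²) = (25 + 57) - (-1344 - 7*12*2704) = 82 - (-1344 - 227136) = 82 - 1*(-228480) = 82 + 228480 = 228562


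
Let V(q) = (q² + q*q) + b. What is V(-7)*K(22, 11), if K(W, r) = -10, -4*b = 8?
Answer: -960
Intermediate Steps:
b = -2 (b = -¼*8 = -2)
V(q) = -2 + 2*q² (V(q) = (q² + q*q) - 2 = (q² + q²) - 2 = 2*q² - 2 = -2 + 2*q²)
V(-7)*K(22, 11) = (-2 + 2*(-7)²)*(-10) = (-2 + 2*49)*(-10) = (-2 + 98)*(-10) = 96*(-10) = -960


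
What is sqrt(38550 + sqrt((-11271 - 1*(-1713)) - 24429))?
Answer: sqrt(38550 + I*sqrt(33987)) ≈ 196.34 + 0.4695*I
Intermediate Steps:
sqrt(38550 + sqrt((-11271 - 1*(-1713)) - 24429)) = sqrt(38550 + sqrt((-11271 + 1713) - 24429)) = sqrt(38550 + sqrt(-9558 - 24429)) = sqrt(38550 + sqrt(-33987)) = sqrt(38550 + I*sqrt(33987))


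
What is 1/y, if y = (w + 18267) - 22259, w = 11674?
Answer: 1/7682 ≈ 0.00013017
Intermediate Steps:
y = 7682 (y = (11674 + 18267) - 22259 = 29941 - 22259 = 7682)
1/y = 1/7682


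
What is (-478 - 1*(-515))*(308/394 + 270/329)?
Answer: 3842672/64813 ≈ 59.289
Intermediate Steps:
(-478 - 1*(-515))*(308/394 + 270/329) = (-478 + 515)*(308*(1/394) + 270*(1/329)) = 37*(154/197 + 270/329) = 37*(103856/64813) = 3842672/64813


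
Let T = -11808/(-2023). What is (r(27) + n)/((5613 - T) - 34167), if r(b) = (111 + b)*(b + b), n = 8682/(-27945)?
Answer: -5400825353/20699560125 ≈ -0.26091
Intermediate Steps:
T = 11808/2023 (T = -11808*(-1/2023) = 11808/2023 ≈ 5.8369)
n = -2894/9315 (n = 8682*(-1/27945) = -2894/9315 ≈ -0.31068)
r(b) = 2*b*(111 + b) (r(b) = (111 + b)*(2*b) = 2*b*(111 + b))
(r(27) + n)/((5613 - T) - 34167) = (2*27*(111 + 27) - 2894/9315)/((5613 - 1*11808/2023) - 34167) = (2*27*138 - 2894/9315)/((5613 - 11808/2023) - 34167) = (7452 - 2894/9315)/(11343291/2023 - 34167) = 69412486/(9315*(-57776550/2023)) = (69412486/9315)*(-2023/57776550) = -5400825353/20699560125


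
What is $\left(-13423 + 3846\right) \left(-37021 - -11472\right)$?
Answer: $244682773$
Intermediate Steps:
$\left(-13423 + 3846\right) \left(-37021 - -11472\right) = - 9577 \left(-37021 + 11472\right) = \left(-9577\right) \left(-25549\right) = 244682773$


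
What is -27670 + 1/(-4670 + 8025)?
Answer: -92832849/3355 ≈ -27670.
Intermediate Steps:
-27670 + 1/(-4670 + 8025) = -27670 + 1/3355 = -92832849/3355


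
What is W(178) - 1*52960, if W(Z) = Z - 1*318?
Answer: -53100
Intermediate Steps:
W(Z) = -318 + Z (W(Z) = Z - 318 = -318 + Z)
W(178) - 1*52960 = (-318 + 178) - 1*52960 = -140 - 52960 = -53100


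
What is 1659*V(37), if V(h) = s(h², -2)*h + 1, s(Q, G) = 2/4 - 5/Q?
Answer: 2377347/74 ≈ 32126.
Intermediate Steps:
s(Q, G) = ½ - 5/Q (s(Q, G) = 2*(¼) - 5/Q = ½ - 5/Q)
V(h) = 1 + (-10 + h²)/(2*h) (V(h) = ((-10 + h²)/(2*(h²)))*h + 1 = ((-10 + h²)/(2*h²))*h + 1 = (-10 + h²)/(2*h) + 1 = 1 + (-10 + h²)/(2*h))
1659*V(37) = 1659*(1 + (½)*37 - 5/37) = 1659*(1 + 37/2 - 5*1/37) = 1659*(1 + 37/2 - 5/37) = 1659*(1433/74) = 2377347/74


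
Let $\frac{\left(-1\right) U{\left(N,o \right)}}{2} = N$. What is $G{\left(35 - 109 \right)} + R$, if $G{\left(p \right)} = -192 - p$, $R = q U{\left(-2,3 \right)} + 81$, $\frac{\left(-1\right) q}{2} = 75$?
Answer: $-637$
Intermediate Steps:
$U{\left(N,o \right)} = - 2 N$
$q = -150$ ($q = \left(-2\right) 75 = -150$)
$R = -519$ ($R = - 150 \left(\left(-2\right) \left(-2\right)\right) + 81 = \left(-150\right) 4 + 81 = -600 + 81 = -519$)
$G{\left(35 - 109 \right)} + R = \left(-192 - \left(35 - 109\right)\right) - 519 = \left(-192 - -74\right) - 519 = \left(-192 + 74\right) - 519 = -118 - 519 = -637$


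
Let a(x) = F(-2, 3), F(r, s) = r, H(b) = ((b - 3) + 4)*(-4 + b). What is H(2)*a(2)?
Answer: 12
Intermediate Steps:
H(b) = (1 + b)*(-4 + b) (H(b) = ((-3 + b) + 4)*(-4 + b) = (1 + b)*(-4 + b))
a(x) = -2
H(2)*a(2) = (-4 + 2² - 3*2)*(-2) = (-4 + 4 - 6)*(-2) = -6*(-2) = 12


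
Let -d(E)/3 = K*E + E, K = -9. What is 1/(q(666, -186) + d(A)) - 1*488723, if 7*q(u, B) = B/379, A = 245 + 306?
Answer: -17145911036525/35083086 ≈ -4.8872e+5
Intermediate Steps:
A = 551
q(u, B) = B/2653 (q(u, B) = (B/379)/7 = B/2653)
d(E) = 24*E (d(E) = -3*(-9*E + E) = -(-24)*E = 24*E)
1/(q(666, -186) + d(A)) - 1*488723 = 1/((1/2653)*(-186) + 24*551) - 1*488723 = 1/(-186/2653 + 13224) - 488723 = 1/(35083086/2653) - 488723 = 2653/35083086 - 488723 = -17145911036525/35083086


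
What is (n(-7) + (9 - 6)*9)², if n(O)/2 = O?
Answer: 169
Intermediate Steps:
n(O) = 2*O
(n(-7) + (9 - 6)*9)² = (2*(-7) + (9 - 6)*9)² = (-14 + 3*9)² = (-14 + 27)² = 13² = 169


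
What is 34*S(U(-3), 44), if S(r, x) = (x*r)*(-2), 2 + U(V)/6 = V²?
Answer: -125664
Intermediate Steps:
U(V) = -12 + 6*V²
S(r, x) = -2*r*x (S(r, x) = (r*x)*(-2) = -2*r*x)
34*S(U(-3), 44) = 34*(-2*(-12 + 6*(-3)²)*44) = 34*(-2*(-12 + 6*9)*44) = 34*(-2*(-12 + 54)*44) = 34*(-2*42*44) = 34*(-3696) = -125664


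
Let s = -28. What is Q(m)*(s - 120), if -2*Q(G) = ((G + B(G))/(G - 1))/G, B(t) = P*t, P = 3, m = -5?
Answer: -148/3 ≈ -49.333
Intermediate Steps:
B(t) = 3*t
Q(G) = -2/(-1 + G) (Q(G) = -(G + 3*G)/(G - 1)/(2*G) = -(4*G)/(-1 + G)/(2*G) = -4*G/(-1 + G)/(2*G) = -2/(-1 + G))
Q(m)*(s - 120) = (-2/(-1 - 5))*(-28 - 120) = -2/(-6)*(-148) = -2*(-⅙)*(-148) = (⅓)*(-148) = -148/3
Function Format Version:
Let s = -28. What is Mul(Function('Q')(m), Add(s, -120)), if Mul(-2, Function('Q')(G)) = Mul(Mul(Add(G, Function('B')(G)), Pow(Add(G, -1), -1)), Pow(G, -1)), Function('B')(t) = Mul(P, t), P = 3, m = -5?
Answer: Rational(-148, 3) ≈ -49.333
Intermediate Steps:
Function('B')(t) = Mul(3, t)
Function('Q')(G) = Mul(-2, Pow(Add(-1, G), -1)) (Function('Q')(G) = Mul(Rational(-1, 2), Mul(Mul(Add(G, Mul(3, G)), Pow(Add(G, -1), -1)), Pow(G, -1))) = Mul(Rational(-1, 2), Mul(Mul(Mul(4, G), Pow(Add(-1, G), -1)), Pow(G, -1))) = Mul(Rational(-1, 2), Mul(Mul(4, G, Pow(Add(-1, G), -1)), Pow(G, -1))) = Mul(Rational(-1, 2), Mul(4, Pow(Add(-1, G), -1))) = Mul(-2, Pow(Add(-1, G), -1)))
Mul(Function('Q')(m), Add(s, -120)) = Mul(Mul(-2, Pow(Add(-1, -5), -1)), Add(-28, -120)) = Mul(Mul(-2, Pow(-6, -1)), -148) = Mul(Mul(-2, Rational(-1, 6)), -148) = Mul(Rational(1, 3), -148) = Rational(-148, 3)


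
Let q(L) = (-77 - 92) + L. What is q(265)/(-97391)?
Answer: -96/97391 ≈ -0.00098572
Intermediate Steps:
q(L) = -169 + L
q(265)/(-97391) = (-169 + 265)/(-97391) = 96*(-1/97391) = -96/97391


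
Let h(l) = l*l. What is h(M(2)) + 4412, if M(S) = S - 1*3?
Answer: 4413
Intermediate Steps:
M(S) = -3 + S (M(S) = S - 3 = -3 + S)
h(l) = l**2
h(M(2)) + 4412 = (-3 + 2)**2 + 4412 = (-1)**2 + 4412 = 1 + 4412 = 4413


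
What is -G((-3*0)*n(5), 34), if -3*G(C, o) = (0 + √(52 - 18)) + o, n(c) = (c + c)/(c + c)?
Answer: 34/3 + √34/3 ≈ 13.277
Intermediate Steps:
n(c) = 1 (n(c) = (2*c)/((2*c)) = (2*c)*(1/(2*c)) = 1)
G(C, o) = -o/3 - √34/3 (G(C, o) = -((0 + √(52 - 18)) + o)/3 = -((0 + √34) + o)/3 = -(√34 + o)/3 = -(o + √34)/3 = -o/3 - √34/3)
-G((-3*0)*n(5), 34) = -(-⅓*34 - √34/3) = -(-34/3 - √34/3) = 34/3 + √34/3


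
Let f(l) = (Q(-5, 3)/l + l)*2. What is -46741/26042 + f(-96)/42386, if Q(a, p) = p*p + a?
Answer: -11916997561/6622897272 ≈ -1.7994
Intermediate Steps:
Q(a, p) = a + p**2 (Q(a, p) = p**2 + a = a + p**2)
f(l) = 2*l + 8/l (f(l) = ((-5 + 3**2)/l + l)*2 = ((-5 + 9)/l + l)*2 = (4/l + l)*2 = (l + 4/l)*2 = 2*l + 8/l)
-46741/26042 + f(-96)/42386 = -46741/26042 + (2*(-96) + 8/(-96))/42386 = -46741*1/26042 + (-192 + 8*(-1/96))*(1/42386) = -46741/26042 + (-192 - 1/12)*(1/42386) = -46741/26042 - 2305/12*1/42386 = -46741/26042 - 2305/508632 = -11916997561/6622897272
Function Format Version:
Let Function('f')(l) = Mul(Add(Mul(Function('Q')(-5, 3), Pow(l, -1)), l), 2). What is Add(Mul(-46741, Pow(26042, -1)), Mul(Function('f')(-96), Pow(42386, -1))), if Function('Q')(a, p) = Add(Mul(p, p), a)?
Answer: Rational(-11916997561, 6622897272) ≈ -1.7994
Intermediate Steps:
Function('Q')(a, p) = Add(a, Pow(p, 2)) (Function('Q')(a, p) = Add(Pow(p, 2), a) = Add(a, Pow(p, 2)))
Function('f')(l) = Add(Mul(2, l), Mul(8, Pow(l, -1))) (Function('f')(l) = Mul(Add(Mul(Add(-5, Pow(3, 2)), Pow(l, -1)), l), 2) = Mul(Add(Mul(Add(-5, 9), Pow(l, -1)), l), 2) = Mul(Add(Mul(4, Pow(l, -1)), l), 2) = Mul(Add(l, Mul(4, Pow(l, -1))), 2) = Add(Mul(2, l), Mul(8, Pow(l, -1))))
Add(Mul(-46741, Pow(26042, -1)), Mul(Function('f')(-96), Pow(42386, -1))) = Add(Mul(-46741, Pow(26042, -1)), Mul(Add(Mul(2, -96), Mul(8, Pow(-96, -1))), Pow(42386, -1))) = Add(Mul(-46741, Rational(1, 26042)), Mul(Add(-192, Mul(8, Rational(-1, 96))), Rational(1, 42386))) = Add(Rational(-46741, 26042), Mul(Add(-192, Rational(-1, 12)), Rational(1, 42386))) = Add(Rational(-46741, 26042), Mul(Rational(-2305, 12), Rational(1, 42386))) = Add(Rational(-46741, 26042), Rational(-2305, 508632)) = Rational(-11916997561, 6622897272)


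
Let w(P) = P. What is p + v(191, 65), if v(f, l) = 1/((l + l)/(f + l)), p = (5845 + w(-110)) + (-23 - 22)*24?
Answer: 302703/65 ≈ 4657.0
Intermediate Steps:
p = 4655 (p = (5845 - 110) + (-23 - 22)*24 = 5735 - 45*24 = 5735 - 1080 = 4655)
v(f, l) = (f + l)/(2*l) (v(f, l) = 1/((2*l)/(f + l)) = 1/(2*l/(f + l)) = (f + l)/(2*l))
p + v(191, 65) = 4655 + (½)*(191 + 65)/65 = 4655 + (½)*(1/65)*256 = 4655 + 128/65 = 302703/65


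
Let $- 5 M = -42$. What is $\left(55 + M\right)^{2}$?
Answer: $\frac{100489}{25} \approx 4019.6$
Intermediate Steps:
$M = \frac{42}{5}$ ($M = \left(- \frac{1}{5}\right) \left(-42\right) = \frac{42}{5} \approx 8.4$)
$\left(55 + M\right)^{2} = \left(55 + \frac{42}{5}\right)^{2} = \left(\frac{317}{5}\right)^{2} = \frac{100489}{25}$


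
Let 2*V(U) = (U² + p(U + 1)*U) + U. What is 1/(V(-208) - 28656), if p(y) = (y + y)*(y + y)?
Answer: -1/17832312 ≈ -5.6078e-8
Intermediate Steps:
p(y) = 4*y² (p(y) = (2*y)*(2*y) = 4*y²)
V(U) = U/2 + U²/2 + 2*U*(1 + U)² (V(U) = ((U² + (4*(U + 1)²)*U) + U)/2 = ((U² + (4*(1 + U)²)*U) + U)/2 = ((U² + 4*U*(1 + U)²) + U)/2 = (U + U² + 4*U*(1 + U)²)/2 = U/2 + U²/2 + 2*U*(1 + U)²)
1/(V(-208) - 28656) = 1/((½)*(-208)*(1 - 208 + 4*(1 - 208)²) - 28656) = 1/((½)*(-208)*(1 - 208 + 4*(-207)²) - 28656) = 1/((½)*(-208)*(1 - 208 + 4*42849) - 28656) = 1/((½)*(-208)*(1 - 208 + 171396) - 28656) = 1/((½)*(-208)*171189 - 28656) = 1/(-17803656 - 28656) = 1/(-17832312) = -1/17832312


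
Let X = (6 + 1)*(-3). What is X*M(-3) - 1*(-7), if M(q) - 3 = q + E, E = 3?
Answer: -56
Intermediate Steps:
M(q) = 6 + q (M(q) = 3 + (q + 3) = 3 + (3 + q) = 6 + q)
X = -21 (X = 7*(-3) = -21)
X*M(-3) - 1*(-7) = -21*(6 - 3) - 1*(-7) = -21*3 + 7 = -63 + 7 = -56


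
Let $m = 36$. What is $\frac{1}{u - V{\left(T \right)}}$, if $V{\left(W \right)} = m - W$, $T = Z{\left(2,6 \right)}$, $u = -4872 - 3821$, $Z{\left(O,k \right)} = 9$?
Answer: $- \frac{1}{8720} \approx -0.00011468$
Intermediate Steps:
$u = -8693$ ($u = -4872 - 3821 = -8693$)
$T = 9$
$V{\left(W \right)} = 36 - W$
$\frac{1}{u - V{\left(T \right)}} = \frac{1}{-8693 - \left(36 - 9\right)} = \frac{1}{-8693 - 27} = \frac{1}{-8720} = - \frac{1}{8720}$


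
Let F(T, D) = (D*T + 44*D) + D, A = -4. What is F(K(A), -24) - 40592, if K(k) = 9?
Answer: -41888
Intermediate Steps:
F(T, D) = 45*D + D*T (F(T, D) = (44*D + D*T) + D = 45*D + D*T)
F(K(A), -24) - 40592 = -24*(45 + 9) - 40592 = -24*54 - 40592 = -1296 - 40592 = -41888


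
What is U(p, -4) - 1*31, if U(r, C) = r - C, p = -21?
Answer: -48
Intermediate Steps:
U(p, -4) - 1*31 = (-21 - 1*(-4)) - 1*31 = (-21 + 4) - 31 = -17 - 31 = -48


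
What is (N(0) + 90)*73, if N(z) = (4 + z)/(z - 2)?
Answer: 6424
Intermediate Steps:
N(z) = (4 + z)/(-2 + z)
(N(0) + 90)*73 = ((4 + 0)/(-2 + 0) + 90)*73 = (4/(-2) + 90)*73 = (-½*4 + 90)*73 = (-2 + 90)*73 = 88*73 = 6424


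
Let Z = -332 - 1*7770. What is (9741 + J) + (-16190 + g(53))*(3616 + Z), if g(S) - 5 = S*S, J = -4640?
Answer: 60009837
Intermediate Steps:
g(S) = 5 + S² (g(S) = 5 + S*S = 5 + S²)
Z = -8102 (Z = -332 - 7770 = -8102)
(9741 + J) + (-16190 + g(53))*(3616 + Z) = (9741 - 4640) + (-16190 + (5 + 53²))*(3616 - 8102) = 5101 + (-16190 + (5 + 2809))*(-4486) = 5101 + (-16190 + 2814)*(-4486) = 5101 - 13376*(-4486) = 5101 + 60004736 = 60009837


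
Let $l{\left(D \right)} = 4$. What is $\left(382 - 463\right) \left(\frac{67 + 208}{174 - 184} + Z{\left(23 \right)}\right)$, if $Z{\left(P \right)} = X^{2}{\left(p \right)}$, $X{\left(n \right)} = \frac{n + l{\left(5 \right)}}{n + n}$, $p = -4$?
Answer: $\frac{4455}{2} \approx 2227.5$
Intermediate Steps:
$X{\left(n \right)} = \frac{4 + n}{2 n}$ ($X{\left(n \right)} = \frac{n + 4}{n + n} = \frac{4 + n}{2 n}$)
$Z{\left(P \right)} = 0$ ($Z{\left(P \right)} = \left(\frac{4 - 4}{2 \left(-4\right)}\right)^{2} = \left(\frac{1}{2} \left(- \frac{1}{4}\right) 0\right)^{2} = 0^{2} = 0$)
$\left(382 - 463\right) \left(\frac{67 + 208}{174 - 184} + Z{\left(23 \right)}\right) = \left(382 - 463\right) \left(\frac{67 + 208}{174 - 184} + 0\right) = - 81 \left(\frac{275}{-10} + 0\right) = - 81 \left(275 \left(- \frac{1}{10}\right) + 0\right) = - 81 \left(- \frac{55}{2} + 0\right) = \left(-81\right) \left(- \frac{55}{2}\right) = \frac{4455}{2}$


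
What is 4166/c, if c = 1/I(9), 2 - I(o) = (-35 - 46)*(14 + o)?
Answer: 7769590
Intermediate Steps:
I(o) = 1136 + 81*o (I(o) = 2 - (-35 - 46)*(14 + o) = 2 - (-81)*(14 + o) = 2 - (-1134 - 81*o) = 2 + (1134 + 81*o) = 1136 + 81*o)
c = 1/1865 (c = 1/(1136 + 81*9) = 1/(1136 + 729) = 1/1865 ≈ 0.00053619)
4166/c = 4166/(1/1865) = 4166*1865 = 7769590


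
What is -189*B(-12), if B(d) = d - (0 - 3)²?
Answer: 3969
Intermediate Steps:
B(d) = -9 + d (B(d) = d - 1*(-3)² = d - 1*9 = d - 9 = -9 + d)
-189*B(-12) = -189*(-9 - 12) = -189*(-21) = 3969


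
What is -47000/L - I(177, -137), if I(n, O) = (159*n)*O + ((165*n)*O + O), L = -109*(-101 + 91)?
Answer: 856387917/109 ≈ 7.8568e+6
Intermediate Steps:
L = 1090 (L = -109*(-10) = 1090)
I(n, O) = O + 324*O*n (I(n, O) = 159*O*n + (165*O*n + O) = 159*O*n + (O + 165*O*n) = O + 324*O*n)
-47000/L - I(177, -137) = -47000/1090 - (-137)*(1 + 324*177) = -47000*1/1090 - (-137)*(1 + 57348) = -4700/109 - (-137)*57349 = -4700/109 - 1*(-7856813) = -4700/109 + 7856813 = 856387917/109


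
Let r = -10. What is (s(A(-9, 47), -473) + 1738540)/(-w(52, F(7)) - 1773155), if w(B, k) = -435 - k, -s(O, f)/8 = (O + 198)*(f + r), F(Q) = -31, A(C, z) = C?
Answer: -2468836/1772751 ≈ -1.3927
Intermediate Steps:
s(O, f) = -8*(-10 + f)*(198 + O) (s(O, f) = -8*(O + 198)*(f - 10) = -8*(198 + O)*(-10 + f) = -8*(-10 + f)*(198 + O))
(s(A(-9, 47), -473) + 1738540)/(-w(52, F(7)) - 1773155) = ((15840 - 1584*(-473) + 80*(-9) - 8*(-9)*(-473)) + 1738540)/(-(-435 - 1*(-31)) - 1773155) = ((15840 + 749232 - 720 - 34056) + 1738540)/(-(-435 + 31) - 1773155) = (730296 + 1738540)/(-1*(-404) - 1773155) = 2468836/(404 - 1773155) = 2468836/(-1772751) = 2468836*(-1/1772751) = -2468836/1772751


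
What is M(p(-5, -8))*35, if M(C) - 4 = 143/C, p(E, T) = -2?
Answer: -4725/2 ≈ -2362.5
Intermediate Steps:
M(C) = 4 + 143/C
M(p(-5, -8))*35 = (4 + 143/(-2))*35 = (4 + 143*(-½))*35 = (4 - 143/2)*35 = -135/2*35 = -4725/2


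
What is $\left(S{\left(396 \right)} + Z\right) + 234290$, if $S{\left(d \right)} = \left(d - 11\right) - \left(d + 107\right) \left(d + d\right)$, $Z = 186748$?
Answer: $23047$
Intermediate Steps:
$S{\left(d \right)} = -11 + d - 2 d \left(107 + d\right)$ ($S{\left(d \right)} = \left(d - 11\right) - \left(107 + d\right) 2 d = \left(-11 + d\right) - 2 d \left(107 + d\right) = -11 + d - 2 d \left(107 + d\right)$)
$\left(S{\left(396 \right)} + Z\right) + 234290 = \left(\left(-11 - 84348 - 2 \cdot 396^{2}\right) + 186748\right) + 234290 = \left(\left(-11 - 84348 - 313632\right) + 186748\right) + 234290 = \left(-397991 + 186748\right) + 234290 = -211243 + 234290 = 23047$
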